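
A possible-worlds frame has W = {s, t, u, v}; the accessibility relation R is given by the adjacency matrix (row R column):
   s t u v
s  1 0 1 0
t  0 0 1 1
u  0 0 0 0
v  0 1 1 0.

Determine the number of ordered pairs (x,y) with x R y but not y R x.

Enumerating: (s,u), (t,u), (v,u).

3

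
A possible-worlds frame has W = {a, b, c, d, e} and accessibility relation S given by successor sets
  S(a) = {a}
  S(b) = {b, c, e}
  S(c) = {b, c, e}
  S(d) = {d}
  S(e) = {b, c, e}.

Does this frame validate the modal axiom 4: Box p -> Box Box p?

By correspondence theory, 4 is valid on a frame iff S is transitive.
Transitive: yes — every two-step S-path is closed by a direct edge.

Yes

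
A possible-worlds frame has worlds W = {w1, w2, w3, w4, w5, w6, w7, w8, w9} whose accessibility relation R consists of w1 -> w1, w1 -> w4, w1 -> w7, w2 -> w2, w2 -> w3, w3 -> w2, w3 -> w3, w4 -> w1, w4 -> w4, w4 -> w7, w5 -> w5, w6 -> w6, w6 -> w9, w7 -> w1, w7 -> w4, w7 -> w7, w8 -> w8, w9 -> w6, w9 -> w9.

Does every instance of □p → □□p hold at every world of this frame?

The schema 4 characterises exactly the transitive frames.
Transitive: yes — every two-step R-path is closed by a direct edge.

Yes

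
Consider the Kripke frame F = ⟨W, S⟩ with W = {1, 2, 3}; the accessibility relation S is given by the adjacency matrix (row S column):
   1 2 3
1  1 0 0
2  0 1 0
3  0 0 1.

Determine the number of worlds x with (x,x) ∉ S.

S is reflexive; there are no such worlds.

0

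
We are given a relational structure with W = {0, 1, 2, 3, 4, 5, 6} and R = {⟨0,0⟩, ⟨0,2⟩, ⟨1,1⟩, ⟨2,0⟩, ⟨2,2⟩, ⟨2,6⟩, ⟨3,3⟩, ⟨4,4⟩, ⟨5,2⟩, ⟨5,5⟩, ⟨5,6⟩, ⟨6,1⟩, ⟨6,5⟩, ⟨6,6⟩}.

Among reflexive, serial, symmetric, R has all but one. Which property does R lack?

symmetric

Reflexive: yes — every world is R-related to itself.
Serial: yes — every world has a successor (e.g. 0 R 0).
Symmetric: no — 2 R 6 but not 6 R 2.
Only symmetric fails.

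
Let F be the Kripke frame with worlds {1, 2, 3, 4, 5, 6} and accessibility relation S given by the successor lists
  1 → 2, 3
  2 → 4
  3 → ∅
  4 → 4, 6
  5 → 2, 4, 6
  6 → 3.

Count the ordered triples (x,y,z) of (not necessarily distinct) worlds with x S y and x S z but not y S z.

13

Enumerating: (1,2,2), (1,2,3), (1,3,2), (1,3,3), (4,6,4), (4,6,6), (5,2,2), (5,2,6), (5,4,2), (5,6,2), (5,6,4), (5,6,6), (6,3,3).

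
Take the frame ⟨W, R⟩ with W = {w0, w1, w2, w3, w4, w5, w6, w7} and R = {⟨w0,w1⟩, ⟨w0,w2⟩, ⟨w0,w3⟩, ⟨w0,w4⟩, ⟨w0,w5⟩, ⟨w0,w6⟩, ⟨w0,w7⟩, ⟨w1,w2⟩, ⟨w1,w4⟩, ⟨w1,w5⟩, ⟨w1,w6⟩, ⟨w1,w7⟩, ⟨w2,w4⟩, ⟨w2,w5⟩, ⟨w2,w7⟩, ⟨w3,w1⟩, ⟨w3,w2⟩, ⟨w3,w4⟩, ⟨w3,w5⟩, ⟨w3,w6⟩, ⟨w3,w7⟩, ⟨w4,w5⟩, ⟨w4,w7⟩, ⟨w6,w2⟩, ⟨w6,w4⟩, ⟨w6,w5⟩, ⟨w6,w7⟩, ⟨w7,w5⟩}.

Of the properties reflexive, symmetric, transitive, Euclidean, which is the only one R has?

Reflexive: no — w0 is not related to itself.
Symmetric: no — w0 R w1 but not w1 R w0.
Transitive: yes — every two-step R-path is closed by a direct edge.
Euclidean: no — w0 R w1 and w0 R w3, but not w1 R w3.
Only transitive holds.

transitive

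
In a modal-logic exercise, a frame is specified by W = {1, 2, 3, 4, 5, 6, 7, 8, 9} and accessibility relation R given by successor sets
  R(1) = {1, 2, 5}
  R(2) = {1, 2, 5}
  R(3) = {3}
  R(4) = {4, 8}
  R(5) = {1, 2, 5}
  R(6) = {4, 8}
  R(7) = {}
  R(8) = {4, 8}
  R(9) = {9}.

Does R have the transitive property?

Yes

Transitive: yes — every two-step R-path is closed by a direct edge.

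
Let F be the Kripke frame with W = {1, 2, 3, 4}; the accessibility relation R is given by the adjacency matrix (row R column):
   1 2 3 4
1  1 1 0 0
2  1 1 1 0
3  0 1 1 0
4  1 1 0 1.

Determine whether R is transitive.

Transitive: no — 1 R 2 and 2 R 3, but not 1 R 3.

No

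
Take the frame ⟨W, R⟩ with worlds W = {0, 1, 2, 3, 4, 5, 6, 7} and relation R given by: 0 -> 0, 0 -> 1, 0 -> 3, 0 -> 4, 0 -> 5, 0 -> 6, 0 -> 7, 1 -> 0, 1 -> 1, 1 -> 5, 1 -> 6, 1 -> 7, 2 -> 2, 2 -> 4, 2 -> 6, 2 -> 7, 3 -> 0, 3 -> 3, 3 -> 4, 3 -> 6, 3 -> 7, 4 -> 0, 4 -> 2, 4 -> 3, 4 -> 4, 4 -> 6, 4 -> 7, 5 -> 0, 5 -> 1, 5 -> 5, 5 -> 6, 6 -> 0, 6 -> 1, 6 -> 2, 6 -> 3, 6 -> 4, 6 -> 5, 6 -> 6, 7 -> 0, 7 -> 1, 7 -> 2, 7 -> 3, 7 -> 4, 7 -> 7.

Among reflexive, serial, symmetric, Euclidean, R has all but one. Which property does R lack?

Euclidean

Reflexive: yes — every world is R-related to itself.
Serial: yes — every world has a successor (e.g. 0 R 0).
Symmetric: yes — every pair in R has its reverse in R.
Euclidean: no — 0 R 1 and 0 R 3, but not 1 R 3.
Only Euclidean fails.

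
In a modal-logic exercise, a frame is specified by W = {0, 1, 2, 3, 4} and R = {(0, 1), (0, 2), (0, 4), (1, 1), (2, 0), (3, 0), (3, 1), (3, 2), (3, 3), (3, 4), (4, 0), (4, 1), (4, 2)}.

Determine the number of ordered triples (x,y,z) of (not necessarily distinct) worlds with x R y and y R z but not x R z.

6

Enumerating: (0,2,0), (0,4,0), (2,0,1), (2,0,2), (2,0,4), (4,0,4).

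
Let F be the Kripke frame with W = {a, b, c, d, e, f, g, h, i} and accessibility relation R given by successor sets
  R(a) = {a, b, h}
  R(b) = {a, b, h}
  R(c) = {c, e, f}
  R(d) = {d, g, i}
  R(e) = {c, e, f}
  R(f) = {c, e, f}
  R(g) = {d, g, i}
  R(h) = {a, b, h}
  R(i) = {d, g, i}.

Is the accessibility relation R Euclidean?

Euclidean: yes — any two successors of a common world are R-related.

Yes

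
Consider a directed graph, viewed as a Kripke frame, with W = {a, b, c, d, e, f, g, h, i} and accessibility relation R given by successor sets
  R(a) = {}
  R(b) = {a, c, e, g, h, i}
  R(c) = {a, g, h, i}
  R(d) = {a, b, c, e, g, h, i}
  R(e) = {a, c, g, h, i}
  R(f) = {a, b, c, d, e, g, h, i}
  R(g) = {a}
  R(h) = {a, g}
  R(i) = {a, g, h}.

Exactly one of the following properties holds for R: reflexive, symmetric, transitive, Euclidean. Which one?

transitive

Reflexive: no — a is not related to itself.
Symmetric: no — b R a but not a R b.
Transitive: yes — every two-step R-path is closed by a direct edge.
Euclidean: no — b R a and b R c, but not a R c.
Only transitive holds.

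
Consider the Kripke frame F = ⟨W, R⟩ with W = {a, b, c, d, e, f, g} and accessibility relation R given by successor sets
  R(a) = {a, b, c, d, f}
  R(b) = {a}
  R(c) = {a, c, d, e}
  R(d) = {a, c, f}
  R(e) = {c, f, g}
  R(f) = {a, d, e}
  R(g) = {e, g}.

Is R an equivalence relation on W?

No

Reflexive: no — b is not related to itself.
Symmetric: yes — every pair in R has its reverse in R.
Transitive: no — a R c and c R e, but not a R e.
So R is not an equivalence relation.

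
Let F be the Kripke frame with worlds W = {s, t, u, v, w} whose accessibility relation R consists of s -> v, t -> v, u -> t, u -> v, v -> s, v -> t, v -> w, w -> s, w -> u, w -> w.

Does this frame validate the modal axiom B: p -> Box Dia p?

No

By correspondence theory, B is valid on a frame iff R is symmetric.
Symmetric: no — u R t but not t R u.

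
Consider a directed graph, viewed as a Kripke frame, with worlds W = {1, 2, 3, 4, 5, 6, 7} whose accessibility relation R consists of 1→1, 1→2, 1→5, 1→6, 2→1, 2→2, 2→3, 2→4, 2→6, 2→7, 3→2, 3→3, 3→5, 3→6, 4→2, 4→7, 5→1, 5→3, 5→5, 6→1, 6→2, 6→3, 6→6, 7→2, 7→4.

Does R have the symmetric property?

Yes

Symmetric: yes — every pair in R has its reverse in R.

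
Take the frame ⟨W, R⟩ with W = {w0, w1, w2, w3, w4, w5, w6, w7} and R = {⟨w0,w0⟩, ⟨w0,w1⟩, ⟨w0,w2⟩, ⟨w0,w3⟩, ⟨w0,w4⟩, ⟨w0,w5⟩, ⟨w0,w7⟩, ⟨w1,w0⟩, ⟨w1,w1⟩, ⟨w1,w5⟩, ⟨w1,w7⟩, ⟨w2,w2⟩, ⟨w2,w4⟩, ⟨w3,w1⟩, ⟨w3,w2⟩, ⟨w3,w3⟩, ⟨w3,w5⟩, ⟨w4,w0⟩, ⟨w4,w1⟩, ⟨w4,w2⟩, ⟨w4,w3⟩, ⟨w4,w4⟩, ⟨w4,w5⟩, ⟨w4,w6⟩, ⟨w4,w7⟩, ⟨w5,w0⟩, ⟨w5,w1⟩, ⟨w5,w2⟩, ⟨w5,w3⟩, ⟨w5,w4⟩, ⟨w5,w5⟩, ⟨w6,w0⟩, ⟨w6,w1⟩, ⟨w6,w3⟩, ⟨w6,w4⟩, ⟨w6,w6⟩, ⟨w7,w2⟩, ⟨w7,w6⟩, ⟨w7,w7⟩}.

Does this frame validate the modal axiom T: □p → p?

Axiom T corresponds to the accessibility relation being reflexive.
Reflexive: yes — every world is R-related to itself.

Yes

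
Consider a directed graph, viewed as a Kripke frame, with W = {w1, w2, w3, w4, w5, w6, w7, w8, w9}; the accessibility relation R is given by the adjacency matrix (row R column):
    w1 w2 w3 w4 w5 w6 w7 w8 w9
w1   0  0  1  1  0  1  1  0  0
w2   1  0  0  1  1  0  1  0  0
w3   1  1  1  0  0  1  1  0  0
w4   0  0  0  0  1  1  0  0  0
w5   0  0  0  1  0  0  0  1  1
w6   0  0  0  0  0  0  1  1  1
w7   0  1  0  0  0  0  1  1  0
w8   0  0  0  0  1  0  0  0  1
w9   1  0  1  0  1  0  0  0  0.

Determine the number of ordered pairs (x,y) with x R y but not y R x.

17

Enumerating: (w1,w4), (w1,w6), (w1,w7), (w2,w1), (w2,w4), (w2,w5), (w3,w2), (w3,w6), (w3,w7), (w4,w6), (w6,w7), (w6,w8), (w6,w9), (w7,w8), (w8,w9), (w9,w1), (w9,w3).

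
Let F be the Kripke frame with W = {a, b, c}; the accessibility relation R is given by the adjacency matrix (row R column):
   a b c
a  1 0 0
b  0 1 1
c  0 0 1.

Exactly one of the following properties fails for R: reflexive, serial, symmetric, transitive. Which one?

symmetric

Reflexive: yes — every world is R-related to itself.
Serial: yes — every world has a successor (e.g. a R a).
Symmetric: no — b R c but not c R b.
Transitive: yes — every two-step R-path is closed by a direct edge.
Only symmetric fails.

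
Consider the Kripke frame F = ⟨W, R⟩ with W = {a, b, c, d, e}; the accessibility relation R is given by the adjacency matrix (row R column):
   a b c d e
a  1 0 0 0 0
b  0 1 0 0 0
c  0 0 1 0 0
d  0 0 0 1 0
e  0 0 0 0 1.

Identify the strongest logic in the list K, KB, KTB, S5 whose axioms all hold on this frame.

S5

Symmetric (axiom B): yes — every pair in R has its reverse in R.
Reflexive (axiom T): yes — every world is R-related to itself.
Euclidean (axiom 5): yes — any two successors of a common world are R-related.
So F validates K, KB, KTB, S5. The strongest is S5.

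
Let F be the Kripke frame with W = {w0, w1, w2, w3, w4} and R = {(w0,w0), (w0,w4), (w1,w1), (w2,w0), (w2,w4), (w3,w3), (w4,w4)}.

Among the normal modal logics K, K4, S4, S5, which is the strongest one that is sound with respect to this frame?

K4

Transitive (axiom 4): yes — every two-step R-path is closed by a direct edge.
Reflexive (axiom T): no — w2 is not related to itself.
Euclidean (axiom 5): no — w2 R w4 and w2 R w0, but not w4 R w0.
So F validates K, K4; S4 would additionally require R to be reflexive. The strongest is K4.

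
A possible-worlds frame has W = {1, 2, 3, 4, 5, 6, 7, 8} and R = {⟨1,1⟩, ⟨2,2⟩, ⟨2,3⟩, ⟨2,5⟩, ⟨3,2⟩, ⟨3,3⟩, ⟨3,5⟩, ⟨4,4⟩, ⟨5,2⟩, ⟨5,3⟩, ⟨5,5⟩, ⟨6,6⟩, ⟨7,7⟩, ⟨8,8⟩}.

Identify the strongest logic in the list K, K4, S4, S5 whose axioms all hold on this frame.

Transitive (axiom 4): yes — every two-step R-path is closed by a direct edge.
Reflexive (axiom T): yes — every world is R-related to itself.
Euclidean (axiom 5): yes — any two successors of a common world are R-related.
So F validates K, K4, S4, S5. The strongest is S5.

S5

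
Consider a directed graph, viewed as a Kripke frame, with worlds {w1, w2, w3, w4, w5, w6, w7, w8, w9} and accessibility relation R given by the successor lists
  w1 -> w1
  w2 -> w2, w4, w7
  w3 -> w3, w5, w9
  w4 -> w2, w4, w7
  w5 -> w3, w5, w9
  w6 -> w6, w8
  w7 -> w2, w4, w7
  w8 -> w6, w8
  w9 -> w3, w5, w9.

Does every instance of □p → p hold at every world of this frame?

The schema T characterises exactly the reflexive frames.
Reflexive: yes — every world is R-related to itself.

Yes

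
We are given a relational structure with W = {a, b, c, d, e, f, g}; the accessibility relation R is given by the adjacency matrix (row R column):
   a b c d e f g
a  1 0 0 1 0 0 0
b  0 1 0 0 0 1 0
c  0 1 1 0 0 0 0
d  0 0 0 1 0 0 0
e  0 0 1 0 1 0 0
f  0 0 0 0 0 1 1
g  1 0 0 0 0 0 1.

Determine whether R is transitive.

Transitive: no — b R f and f R g, but not b R g.

No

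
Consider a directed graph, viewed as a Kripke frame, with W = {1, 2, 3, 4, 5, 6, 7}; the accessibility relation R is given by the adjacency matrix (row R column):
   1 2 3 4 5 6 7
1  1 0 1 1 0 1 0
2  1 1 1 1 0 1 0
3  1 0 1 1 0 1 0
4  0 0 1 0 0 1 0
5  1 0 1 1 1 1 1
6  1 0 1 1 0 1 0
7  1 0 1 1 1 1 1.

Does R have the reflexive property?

No

Reflexive: no — 4 is not related to itself.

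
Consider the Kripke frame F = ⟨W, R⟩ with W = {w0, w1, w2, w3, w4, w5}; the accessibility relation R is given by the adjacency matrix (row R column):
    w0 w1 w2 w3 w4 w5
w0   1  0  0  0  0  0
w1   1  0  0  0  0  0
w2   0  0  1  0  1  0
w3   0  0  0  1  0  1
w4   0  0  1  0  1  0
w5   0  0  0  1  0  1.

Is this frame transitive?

Transitive: yes — every two-step R-path is closed by a direct edge.

Yes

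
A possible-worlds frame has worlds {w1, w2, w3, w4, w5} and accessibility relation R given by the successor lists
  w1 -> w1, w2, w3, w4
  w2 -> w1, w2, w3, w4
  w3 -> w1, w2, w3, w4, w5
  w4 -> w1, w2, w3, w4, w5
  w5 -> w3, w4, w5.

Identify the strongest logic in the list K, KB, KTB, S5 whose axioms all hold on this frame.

Symmetric (axiom B): yes — every pair in R has its reverse in R.
Reflexive (axiom T): yes — every world is R-related to itself.
Euclidean (axiom 5): no — w3 R w1 and w3 R w5, but not w1 R w5.
So F validates K, KB, KTB; S5 would additionally require R to be Euclidean. The strongest is KTB.

KTB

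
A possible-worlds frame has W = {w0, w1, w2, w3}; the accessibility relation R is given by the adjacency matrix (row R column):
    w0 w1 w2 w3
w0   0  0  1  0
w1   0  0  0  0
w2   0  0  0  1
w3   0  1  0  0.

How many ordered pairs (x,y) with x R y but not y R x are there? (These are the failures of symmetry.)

3

Enumerating: (w0,w2), (w2,w3), (w3,w1).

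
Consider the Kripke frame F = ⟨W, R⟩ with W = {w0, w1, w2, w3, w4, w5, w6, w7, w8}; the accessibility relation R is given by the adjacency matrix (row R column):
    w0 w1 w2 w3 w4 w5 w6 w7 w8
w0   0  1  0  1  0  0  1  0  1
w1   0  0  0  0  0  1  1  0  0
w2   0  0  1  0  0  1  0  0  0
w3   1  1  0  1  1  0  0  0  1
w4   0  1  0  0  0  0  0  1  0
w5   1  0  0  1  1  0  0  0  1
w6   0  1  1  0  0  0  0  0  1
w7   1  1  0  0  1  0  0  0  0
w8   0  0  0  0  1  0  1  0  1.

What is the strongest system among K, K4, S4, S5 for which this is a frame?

K

Transitive (axiom 4): no — w0 R w1 and w1 R w5, but not w0 R w5.
Reflexive (axiom T): no — w0 is not related to itself.
Euclidean (axiom 5): no — w0 R w1 and w0 R w3, but not w1 R w3.
So F validates K; K4 would additionally require R to be transitive. The strongest is K.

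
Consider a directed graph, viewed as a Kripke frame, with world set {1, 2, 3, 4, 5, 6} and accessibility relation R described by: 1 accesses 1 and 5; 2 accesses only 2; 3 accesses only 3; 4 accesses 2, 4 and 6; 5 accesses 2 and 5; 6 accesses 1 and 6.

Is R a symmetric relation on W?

Symmetric: no — 1 R 5 but not 5 R 1.

No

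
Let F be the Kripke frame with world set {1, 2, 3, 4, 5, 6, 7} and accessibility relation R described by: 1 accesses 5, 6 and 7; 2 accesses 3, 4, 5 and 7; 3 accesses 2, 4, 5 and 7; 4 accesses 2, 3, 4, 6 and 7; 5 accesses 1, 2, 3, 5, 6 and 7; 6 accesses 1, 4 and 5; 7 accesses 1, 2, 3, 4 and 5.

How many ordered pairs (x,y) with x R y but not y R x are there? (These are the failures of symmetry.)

0

R is symmetric; there are no such tuples.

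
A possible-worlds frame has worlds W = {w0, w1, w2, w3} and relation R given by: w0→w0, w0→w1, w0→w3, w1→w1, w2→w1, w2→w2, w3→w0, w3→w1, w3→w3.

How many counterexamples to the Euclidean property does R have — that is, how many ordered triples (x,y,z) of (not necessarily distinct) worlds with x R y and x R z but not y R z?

5

Enumerating: (w0,w1,w0), (w0,w1,w3), (w2,w1,w2), (w3,w1,w0), (w3,w1,w3).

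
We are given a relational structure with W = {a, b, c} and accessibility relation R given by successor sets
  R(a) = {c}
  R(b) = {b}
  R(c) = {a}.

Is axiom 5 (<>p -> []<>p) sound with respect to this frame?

No

The schema 5 characterises exactly the Euclidean frames.
Euclidean: no — a R c and a R c, but not c R c.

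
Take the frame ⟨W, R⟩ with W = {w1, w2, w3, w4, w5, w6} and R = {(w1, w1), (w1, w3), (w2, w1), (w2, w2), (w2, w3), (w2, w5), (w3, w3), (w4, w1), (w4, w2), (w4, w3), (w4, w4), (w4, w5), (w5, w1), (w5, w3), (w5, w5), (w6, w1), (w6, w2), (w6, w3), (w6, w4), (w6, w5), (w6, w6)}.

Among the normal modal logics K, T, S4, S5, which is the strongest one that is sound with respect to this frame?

S4

Reflexive (axiom T): yes — every world is R-related to itself.
Transitive (axiom 4): yes — every two-step R-path is closed by a direct edge.
Euclidean (axiom 5): no — w2 R w1 and w2 R w5, but not w1 R w5.
So F validates K, T, S4; S5 would additionally require R to be Euclidean. The strongest is S4.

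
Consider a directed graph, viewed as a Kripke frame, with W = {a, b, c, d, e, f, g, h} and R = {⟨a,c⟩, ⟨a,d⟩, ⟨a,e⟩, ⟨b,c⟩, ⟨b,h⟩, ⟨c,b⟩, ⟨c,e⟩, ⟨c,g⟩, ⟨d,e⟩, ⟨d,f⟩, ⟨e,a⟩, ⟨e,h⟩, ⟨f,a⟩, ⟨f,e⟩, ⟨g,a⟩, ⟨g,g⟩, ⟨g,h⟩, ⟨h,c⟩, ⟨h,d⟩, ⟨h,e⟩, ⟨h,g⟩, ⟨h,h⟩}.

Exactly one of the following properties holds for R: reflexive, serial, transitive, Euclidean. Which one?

serial

Reflexive: no — a is not related to itself.
Serial: yes — every world has a successor (e.g. a R c).
Transitive: no — a R c and c R b, but not a R b.
Euclidean: no — a R c and a R d, but not c R d.
Only serial holds.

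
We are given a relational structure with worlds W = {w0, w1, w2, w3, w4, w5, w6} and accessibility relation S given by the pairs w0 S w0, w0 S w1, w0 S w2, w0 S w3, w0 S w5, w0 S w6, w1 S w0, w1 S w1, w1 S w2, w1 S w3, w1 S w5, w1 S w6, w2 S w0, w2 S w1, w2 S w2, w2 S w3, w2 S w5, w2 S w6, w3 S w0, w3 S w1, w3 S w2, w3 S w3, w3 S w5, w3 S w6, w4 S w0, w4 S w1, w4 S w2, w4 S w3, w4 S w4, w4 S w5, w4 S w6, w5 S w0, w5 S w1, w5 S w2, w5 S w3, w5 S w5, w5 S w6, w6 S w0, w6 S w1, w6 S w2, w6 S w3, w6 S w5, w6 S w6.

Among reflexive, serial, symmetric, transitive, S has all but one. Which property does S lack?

symmetric

Reflexive: yes — every world is S-related to itself.
Serial: yes — every world has a successor (e.g. w0 S w0).
Symmetric: no — w4 S w0 but not w0 S w4.
Transitive: yes — every two-step S-path is closed by a direct edge.
Only symmetric fails.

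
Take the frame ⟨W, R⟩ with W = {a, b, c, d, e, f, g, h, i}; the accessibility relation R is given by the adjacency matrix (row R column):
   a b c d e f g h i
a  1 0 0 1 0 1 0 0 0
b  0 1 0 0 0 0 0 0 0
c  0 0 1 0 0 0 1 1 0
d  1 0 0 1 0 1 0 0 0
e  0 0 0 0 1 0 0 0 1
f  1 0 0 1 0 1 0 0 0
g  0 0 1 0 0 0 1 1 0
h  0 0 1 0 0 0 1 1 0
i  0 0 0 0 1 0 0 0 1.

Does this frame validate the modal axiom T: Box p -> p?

Yes

The schema T characterises exactly the reflexive frames.
Reflexive: yes — every world is R-related to itself.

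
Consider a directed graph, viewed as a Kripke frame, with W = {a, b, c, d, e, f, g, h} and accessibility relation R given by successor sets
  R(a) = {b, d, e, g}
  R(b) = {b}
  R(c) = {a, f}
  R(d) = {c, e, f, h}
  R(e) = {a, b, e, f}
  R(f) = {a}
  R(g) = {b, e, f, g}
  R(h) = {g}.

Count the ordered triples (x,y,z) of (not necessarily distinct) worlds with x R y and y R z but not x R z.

26

Enumerating: (a,d,c), (a,d,f), (a,d,h), (a,e,a), (a,e,f), (a,g,f), (c,a,b), (c,a,d), (c,a,e), (c,a,g), (d,c,a), (d,e,a), … and 14 more.
Total: 26.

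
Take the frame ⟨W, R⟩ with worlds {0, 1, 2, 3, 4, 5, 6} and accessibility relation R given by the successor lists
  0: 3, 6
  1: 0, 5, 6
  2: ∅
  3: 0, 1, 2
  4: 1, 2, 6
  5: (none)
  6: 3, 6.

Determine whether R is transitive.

Transitive: no — 0 R 3 and 3 R 1, but not 0 R 1.

No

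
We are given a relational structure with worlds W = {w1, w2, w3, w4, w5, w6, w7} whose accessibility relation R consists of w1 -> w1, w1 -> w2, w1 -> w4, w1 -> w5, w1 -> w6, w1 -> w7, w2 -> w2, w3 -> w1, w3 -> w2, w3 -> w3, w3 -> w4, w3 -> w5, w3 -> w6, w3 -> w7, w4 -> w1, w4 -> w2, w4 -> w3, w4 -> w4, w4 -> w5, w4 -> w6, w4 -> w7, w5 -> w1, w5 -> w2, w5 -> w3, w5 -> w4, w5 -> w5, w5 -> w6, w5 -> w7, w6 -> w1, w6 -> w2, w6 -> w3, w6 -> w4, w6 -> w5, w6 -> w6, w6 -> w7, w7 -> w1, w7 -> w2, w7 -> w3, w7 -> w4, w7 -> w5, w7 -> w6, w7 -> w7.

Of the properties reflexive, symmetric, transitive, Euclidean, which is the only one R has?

Reflexive: yes — every world is R-related to itself.
Symmetric: no — w1 R w2 but not w2 R w1.
Transitive: no — w1 R w4 and w4 R w3, but not w1 R w3.
Euclidean: no — w1 R w2 and w1 R w4, but not w2 R w4.
Only reflexive holds.

reflexive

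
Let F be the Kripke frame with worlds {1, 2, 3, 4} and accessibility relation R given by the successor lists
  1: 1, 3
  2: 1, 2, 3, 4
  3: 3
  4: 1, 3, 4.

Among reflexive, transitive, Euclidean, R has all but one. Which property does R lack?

Reflexive: yes — every world is R-related to itself.
Transitive: yes — every two-step R-path is closed by a direct edge.
Euclidean: no — 2 R 1 and 2 R 4, but not 1 R 4.
Only Euclidean fails.

Euclidean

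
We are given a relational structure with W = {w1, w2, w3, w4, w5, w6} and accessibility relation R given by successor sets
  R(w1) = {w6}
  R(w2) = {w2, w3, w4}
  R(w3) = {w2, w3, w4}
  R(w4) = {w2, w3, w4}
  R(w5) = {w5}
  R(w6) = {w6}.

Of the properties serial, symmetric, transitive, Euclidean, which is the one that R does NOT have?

symmetric

Serial: yes — every world has a successor (e.g. w1 R w6).
Symmetric: no — w1 R w6 but not w6 R w1.
Transitive: yes — every two-step R-path is closed by a direct edge.
Euclidean: yes — any two successors of a common world are R-related.
Only symmetric fails.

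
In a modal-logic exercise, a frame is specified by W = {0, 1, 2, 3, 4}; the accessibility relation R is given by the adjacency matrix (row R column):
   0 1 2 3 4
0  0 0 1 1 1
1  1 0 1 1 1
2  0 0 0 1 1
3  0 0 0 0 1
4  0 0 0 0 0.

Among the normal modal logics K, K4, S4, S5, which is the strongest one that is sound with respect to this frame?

Transitive (axiom 4): yes — every two-step R-path is closed by a direct edge.
Reflexive (axiom T): no — 0 is not related to itself.
Euclidean (axiom 5): no — 0 R 3 and 0 R 2, but not 3 R 2.
So F validates K, K4; S4 would additionally require R to be reflexive. The strongest is K4.

K4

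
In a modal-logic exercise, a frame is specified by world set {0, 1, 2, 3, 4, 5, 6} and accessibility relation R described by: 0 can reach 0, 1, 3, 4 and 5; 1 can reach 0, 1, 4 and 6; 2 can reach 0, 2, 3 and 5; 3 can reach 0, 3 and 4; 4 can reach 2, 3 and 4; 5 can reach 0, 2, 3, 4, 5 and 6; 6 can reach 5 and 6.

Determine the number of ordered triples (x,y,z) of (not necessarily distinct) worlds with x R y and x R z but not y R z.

35

Enumerating: (0,1,3), (0,1,5), (0,3,1), (0,3,5), (0,4,0), (0,4,1), (0,4,5), (0,5,1), (1,0,6), (1,4,0), (1,4,1), (1,4,6), … and 23 more.
Total: 35.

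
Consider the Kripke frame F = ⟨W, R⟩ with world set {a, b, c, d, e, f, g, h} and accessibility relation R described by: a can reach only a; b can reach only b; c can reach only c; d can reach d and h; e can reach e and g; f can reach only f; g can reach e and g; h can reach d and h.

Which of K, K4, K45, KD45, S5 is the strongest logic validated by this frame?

S5

Transitive (axiom 4): yes — every two-step R-path is closed by a direct edge.
Euclidean (axiom 5): yes — any two successors of a common world are R-related.
Serial (axiom D): yes — every world has a successor (e.g. a R a).
Reflexive (axiom T): yes — every world is R-related to itself.
So F validates K, K4, K45, KD45, S5. The strongest is S5.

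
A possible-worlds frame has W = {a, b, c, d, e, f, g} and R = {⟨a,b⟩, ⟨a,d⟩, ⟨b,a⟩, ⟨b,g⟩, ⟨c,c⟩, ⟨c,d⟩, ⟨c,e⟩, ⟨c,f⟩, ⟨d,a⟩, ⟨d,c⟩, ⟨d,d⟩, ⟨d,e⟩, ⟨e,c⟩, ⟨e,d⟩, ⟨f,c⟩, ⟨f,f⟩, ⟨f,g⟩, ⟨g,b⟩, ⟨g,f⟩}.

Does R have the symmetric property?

Yes

Symmetric: yes — every pair in R has its reverse in R.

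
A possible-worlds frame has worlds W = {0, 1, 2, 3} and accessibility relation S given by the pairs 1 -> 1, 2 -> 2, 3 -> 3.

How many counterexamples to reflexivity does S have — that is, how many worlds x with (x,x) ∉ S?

Enumerating: 0.

1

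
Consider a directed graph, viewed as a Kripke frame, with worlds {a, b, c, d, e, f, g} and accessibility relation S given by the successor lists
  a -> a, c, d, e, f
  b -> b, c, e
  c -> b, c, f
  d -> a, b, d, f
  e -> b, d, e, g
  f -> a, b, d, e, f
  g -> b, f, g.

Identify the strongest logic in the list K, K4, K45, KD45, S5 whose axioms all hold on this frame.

Transitive (axiom 4): no — a S c and c S b, but not a S b.
Euclidean (axiom 5): no — a S c and a S d, but not c S d.
Serial (axiom D): yes — every world has a successor (e.g. a S a).
Reflexive (axiom T): yes — every world is S-related to itself.
So F validates K; K4 would additionally require S to be transitive. The strongest is K.

K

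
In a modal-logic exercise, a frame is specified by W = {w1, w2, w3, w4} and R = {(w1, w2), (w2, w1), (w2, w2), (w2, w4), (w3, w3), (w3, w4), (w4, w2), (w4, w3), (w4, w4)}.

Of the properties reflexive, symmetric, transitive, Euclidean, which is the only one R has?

Reflexive: no — w1 is not related to itself.
Symmetric: yes — every pair in R has its reverse in R.
Transitive: no — w1 R w2 and w2 R w4, but not w1 R w4.
Euclidean: no — w2 R w1 and w2 R w4, but not w1 R w4.
Only symmetric holds.

symmetric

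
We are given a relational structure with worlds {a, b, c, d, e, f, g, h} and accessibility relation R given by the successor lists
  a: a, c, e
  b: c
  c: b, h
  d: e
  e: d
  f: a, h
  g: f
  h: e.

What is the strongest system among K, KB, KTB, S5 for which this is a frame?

K

Symmetric (axiom B): no — a R c but not c R a.
Reflexive (axiom T): no — b is not related to itself.
Euclidean (axiom 5): no — a R c and a R e, but not c R e.
So F validates K; KB would additionally require R to be symmetric. The strongest is K.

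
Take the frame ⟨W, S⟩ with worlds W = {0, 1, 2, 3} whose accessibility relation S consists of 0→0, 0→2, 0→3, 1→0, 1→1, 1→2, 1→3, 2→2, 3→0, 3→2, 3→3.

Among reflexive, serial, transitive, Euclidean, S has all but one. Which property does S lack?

Reflexive: yes — every world is S-related to itself.
Serial: yes — every world has a successor (e.g. 0 S 0).
Transitive: yes — every two-step S-path is closed by a direct edge.
Euclidean: no — 0 S 2 and 0 S 3, but not 2 S 3.
Only Euclidean fails.

Euclidean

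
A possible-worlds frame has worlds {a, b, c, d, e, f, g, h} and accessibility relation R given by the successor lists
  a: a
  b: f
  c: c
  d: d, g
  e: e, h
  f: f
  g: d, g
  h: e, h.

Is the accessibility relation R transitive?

Yes

Transitive: yes — every two-step R-path is closed by a direct edge.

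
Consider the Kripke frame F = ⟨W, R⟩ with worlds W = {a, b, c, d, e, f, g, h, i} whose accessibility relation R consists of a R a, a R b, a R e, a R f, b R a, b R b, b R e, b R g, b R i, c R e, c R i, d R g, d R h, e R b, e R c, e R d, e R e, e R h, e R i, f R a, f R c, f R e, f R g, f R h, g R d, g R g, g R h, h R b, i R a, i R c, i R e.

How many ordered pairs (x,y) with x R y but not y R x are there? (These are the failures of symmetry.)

13

Enumerating: (a,e), (b,g), (b,i), (d,h), (e,d), (e,h), (f,c), (f,e), (f,g), (f,h), (g,h), (h,b), (i,a).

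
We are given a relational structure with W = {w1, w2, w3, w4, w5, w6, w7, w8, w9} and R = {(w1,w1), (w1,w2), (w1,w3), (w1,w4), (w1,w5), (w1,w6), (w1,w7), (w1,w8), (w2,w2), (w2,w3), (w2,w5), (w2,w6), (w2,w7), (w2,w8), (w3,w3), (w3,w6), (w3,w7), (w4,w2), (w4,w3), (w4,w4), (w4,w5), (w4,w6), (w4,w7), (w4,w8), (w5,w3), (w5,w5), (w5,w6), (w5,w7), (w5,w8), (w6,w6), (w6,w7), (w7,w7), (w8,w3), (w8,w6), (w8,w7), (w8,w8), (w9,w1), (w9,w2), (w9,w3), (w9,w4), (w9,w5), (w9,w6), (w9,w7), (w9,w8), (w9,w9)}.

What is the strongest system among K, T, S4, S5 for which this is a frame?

S4

Reflexive (axiom T): yes — every world is R-related to itself.
Transitive (axiom 4): yes — every two-step R-path is closed by a direct edge.
Euclidean (axiom 5): no — w1 R w2 and w1 R w4, but not w2 R w4.
So F validates K, T, S4; S5 would additionally require R to be Euclidean. The strongest is S4.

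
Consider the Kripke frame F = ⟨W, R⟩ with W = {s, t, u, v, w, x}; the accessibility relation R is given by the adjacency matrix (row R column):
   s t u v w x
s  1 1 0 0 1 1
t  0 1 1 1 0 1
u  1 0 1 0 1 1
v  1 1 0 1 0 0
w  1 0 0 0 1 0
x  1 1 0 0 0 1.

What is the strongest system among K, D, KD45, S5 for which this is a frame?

D

Serial (axiom D): yes — every world has a successor (e.g. s R s).
Euclidean (axiom 5): no — s R t and s R w, but not t R w.
Transitive (axiom 4): no — s R t and t R u, but not s R u.
Reflexive (axiom T): yes — every world is R-related to itself.
So F validates K, D; KD45 would additionally require R to be Euclidean and transitive. The strongest is D.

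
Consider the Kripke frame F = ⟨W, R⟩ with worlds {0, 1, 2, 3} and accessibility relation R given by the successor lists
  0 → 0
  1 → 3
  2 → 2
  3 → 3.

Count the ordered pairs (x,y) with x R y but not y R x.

1

Enumerating: (1,3).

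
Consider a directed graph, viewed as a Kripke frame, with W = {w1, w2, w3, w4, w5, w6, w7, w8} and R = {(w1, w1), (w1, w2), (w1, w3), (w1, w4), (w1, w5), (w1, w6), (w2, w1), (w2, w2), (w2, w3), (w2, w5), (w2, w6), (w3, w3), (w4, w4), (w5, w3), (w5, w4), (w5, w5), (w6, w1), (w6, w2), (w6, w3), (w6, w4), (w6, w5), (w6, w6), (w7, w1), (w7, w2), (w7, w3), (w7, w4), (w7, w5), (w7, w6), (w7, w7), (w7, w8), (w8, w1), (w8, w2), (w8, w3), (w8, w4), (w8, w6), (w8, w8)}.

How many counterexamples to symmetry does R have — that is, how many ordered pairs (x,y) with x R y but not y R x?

Enumerating: (w1,w3), (w1,w4), (w1,w5), (w2,w3), (w2,w5), (w5,w3), (w5,w4), (w6,w3), (w6,w4), (w6,w5), (w7,w1), (w7,w2), … and 10 more.
Total: 22.

22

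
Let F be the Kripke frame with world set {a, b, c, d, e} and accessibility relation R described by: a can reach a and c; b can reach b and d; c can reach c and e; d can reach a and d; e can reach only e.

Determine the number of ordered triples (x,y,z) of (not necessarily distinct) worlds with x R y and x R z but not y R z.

4

Enumerating: (a,c,a), (b,d,b), (c,e,c), (d,a,d).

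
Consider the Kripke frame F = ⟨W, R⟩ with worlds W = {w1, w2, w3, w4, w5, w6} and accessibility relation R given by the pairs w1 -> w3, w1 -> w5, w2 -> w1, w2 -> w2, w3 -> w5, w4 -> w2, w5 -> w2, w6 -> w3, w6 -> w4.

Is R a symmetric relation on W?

Symmetric: no — w1 R w3 but not w3 R w1.

No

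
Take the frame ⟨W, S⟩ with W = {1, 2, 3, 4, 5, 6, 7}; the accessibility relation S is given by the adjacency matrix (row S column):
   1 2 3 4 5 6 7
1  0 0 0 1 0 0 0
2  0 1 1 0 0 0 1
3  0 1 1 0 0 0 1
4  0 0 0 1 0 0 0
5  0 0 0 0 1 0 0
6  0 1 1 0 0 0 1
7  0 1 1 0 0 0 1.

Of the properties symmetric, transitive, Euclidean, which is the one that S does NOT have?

symmetric

Symmetric: no — 1 S 4 but not 4 S 1.
Transitive: yes — every two-step S-path is closed by a direct edge.
Euclidean: yes — any two successors of a common world are S-related.
Only symmetric fails.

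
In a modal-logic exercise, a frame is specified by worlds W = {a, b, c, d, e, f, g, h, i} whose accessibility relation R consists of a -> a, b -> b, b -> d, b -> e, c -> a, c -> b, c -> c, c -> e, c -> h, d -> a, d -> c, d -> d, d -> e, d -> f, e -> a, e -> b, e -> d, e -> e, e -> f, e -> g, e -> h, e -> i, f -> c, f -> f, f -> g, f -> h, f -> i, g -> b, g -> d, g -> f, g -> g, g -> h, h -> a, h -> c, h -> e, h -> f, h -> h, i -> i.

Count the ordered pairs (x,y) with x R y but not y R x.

17

Enumerating: (b,d), (c,a), (c,b), (c,e), (d,a), (d,c), (d,f), (e,a), (e,f), (e,g), (e,i), (f,c), (f,i), (g,b), (g,d), (g,h), (h,a).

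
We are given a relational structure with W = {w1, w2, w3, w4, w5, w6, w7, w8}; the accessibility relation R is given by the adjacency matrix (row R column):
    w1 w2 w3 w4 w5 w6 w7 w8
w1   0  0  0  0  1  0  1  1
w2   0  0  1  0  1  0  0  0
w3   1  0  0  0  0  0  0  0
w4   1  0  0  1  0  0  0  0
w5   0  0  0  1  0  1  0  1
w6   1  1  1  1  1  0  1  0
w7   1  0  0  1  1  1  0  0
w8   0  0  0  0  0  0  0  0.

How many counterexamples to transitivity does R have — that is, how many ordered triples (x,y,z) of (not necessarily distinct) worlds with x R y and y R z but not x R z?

Enumerating: (w1,w5,w4), (w1,w5,w6), (w1,w7,w1), (w1,w7,w4), (w1,w7,w6), (w2,w3,w1), (w2,w5,w4), (w2,w5,w6), (w2,w5,w8), (w3,w1,w5), (w3,w1,w7), (w3,w1,w8), … and 19 more.
Total: 31.

31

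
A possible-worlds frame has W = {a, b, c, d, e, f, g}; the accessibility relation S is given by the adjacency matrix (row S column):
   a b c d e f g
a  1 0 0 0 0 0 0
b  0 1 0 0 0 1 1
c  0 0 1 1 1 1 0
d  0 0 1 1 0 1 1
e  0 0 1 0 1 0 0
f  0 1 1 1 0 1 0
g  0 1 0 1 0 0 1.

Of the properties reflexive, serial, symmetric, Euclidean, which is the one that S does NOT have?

Reflexive: yes — every world is S-related to itself.
Serial: yes — every world has a successor (e.g. a S a).
Symmetric: yes — every pair in S has its reverse in S.
Euclidean: no — b S f and b S g, but not f S g.
Only Euclidean fails.

Euclidean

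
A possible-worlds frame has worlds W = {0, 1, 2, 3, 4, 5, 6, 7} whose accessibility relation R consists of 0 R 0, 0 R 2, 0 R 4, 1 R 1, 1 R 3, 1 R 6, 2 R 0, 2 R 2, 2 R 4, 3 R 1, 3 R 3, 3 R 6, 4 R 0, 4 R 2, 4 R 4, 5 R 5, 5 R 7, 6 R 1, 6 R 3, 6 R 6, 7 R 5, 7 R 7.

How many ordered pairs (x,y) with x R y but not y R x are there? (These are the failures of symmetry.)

0

R is symmetric; there are no such tuples.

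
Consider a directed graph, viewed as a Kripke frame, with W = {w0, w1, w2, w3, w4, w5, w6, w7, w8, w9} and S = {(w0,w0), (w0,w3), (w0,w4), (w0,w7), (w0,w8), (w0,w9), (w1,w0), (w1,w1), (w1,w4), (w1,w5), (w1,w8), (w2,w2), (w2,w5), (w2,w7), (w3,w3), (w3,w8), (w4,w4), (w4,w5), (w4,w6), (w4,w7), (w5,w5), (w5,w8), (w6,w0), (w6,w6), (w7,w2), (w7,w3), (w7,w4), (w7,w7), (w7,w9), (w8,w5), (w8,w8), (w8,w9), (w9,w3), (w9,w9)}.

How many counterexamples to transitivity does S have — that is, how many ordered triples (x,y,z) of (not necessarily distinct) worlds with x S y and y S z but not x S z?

33

Enumerating: (w0,w4,w5), (w0,w4,w6), (w0,w7,w2), (w0,w8,w5), (w1,w0,w3), (w1,w0,w7), (w1,w0,w9), (w1,w4,w6), (w1,w4,w7), (w1,w8,w9), (w2,w5,w8), (w2,w7,w3), … and 21 more.
Total: 33.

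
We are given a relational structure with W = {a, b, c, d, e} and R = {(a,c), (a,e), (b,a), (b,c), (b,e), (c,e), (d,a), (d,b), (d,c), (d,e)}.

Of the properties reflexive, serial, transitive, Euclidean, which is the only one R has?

transitive

Reflexive: no — a is not related to itself.
Serial: no — e has no R-successor.
Transitive: yes — every two-step R-path is closed by a direct edge.
Euclidean: no — a R e and a R c, but not e R c.
Only transitive holds.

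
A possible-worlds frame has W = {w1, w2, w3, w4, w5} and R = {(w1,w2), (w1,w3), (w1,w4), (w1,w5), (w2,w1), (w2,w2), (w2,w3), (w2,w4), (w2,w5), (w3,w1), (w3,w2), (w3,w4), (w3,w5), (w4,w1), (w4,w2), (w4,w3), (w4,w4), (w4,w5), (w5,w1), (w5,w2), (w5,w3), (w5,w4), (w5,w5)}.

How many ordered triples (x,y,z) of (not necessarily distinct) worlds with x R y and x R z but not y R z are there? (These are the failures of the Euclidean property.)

Enumerating: (w1,w3,w3), (w2,w1,w1), (w2,w3,w3), (w3,w1,w1), (w4,w1,w1), (w4,w3,w3), (w5,w1,w1), (w5,w3,w3).

8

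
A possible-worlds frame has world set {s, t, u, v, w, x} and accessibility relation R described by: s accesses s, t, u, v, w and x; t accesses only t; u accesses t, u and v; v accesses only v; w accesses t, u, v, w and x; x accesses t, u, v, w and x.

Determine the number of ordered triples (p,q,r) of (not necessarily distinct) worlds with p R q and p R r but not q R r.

39

Enumerating: (s,t,s), (s,t,u), (s,t,v), (s,t,w), (s,t,x), (s,u,s), (s,u,w), (s,u,x), (s,v,s), (s,v,t), (s,v,u), (s,v,w), … and 27 more.
Total: 39.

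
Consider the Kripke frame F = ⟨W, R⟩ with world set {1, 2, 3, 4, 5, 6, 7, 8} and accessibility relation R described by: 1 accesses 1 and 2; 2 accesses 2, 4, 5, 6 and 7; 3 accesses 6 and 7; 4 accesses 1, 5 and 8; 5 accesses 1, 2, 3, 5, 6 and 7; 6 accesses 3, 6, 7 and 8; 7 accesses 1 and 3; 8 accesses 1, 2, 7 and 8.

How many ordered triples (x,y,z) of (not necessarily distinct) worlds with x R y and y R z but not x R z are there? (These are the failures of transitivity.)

Enumerating: (1,2,4), (1,2,5), (1,2,6), (1,2,7), (2,4,1), (2,4,8), (2,5,1), (2,5,3), (2,6,3), (2,6,8), (2,7,1), (2,7,3), … and 23 more.
Total: 35.

35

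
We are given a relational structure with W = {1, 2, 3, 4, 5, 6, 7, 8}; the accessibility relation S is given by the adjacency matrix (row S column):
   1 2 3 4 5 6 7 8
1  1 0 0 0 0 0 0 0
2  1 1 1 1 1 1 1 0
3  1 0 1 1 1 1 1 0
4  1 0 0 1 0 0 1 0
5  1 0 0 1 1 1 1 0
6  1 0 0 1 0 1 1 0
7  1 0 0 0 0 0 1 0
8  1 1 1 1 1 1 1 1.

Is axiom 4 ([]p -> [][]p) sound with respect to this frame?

Yes

Axiom 4 corresponds to the accessibility relation being transitive.
Transitive: yes — every two-step S-path is closed by a direct edge.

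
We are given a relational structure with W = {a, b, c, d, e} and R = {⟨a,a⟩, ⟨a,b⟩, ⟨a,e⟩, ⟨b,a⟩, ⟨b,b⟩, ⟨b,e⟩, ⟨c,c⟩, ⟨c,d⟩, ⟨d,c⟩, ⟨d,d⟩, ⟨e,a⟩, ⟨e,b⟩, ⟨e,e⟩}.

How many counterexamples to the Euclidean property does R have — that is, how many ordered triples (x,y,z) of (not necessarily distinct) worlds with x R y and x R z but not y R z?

R is Euclidean; there are no such tuples.

0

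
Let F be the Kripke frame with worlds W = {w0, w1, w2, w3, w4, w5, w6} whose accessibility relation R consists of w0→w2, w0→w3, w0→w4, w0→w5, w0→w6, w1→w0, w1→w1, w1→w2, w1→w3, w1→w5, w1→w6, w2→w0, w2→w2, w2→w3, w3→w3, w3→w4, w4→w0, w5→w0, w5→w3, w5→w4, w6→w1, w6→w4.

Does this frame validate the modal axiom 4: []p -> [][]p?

Axiom 4 corresponds to the accessibility relation being transitive.
Transitive: no — w0 R w6 and w6 R w1, but not w0 R w1.

No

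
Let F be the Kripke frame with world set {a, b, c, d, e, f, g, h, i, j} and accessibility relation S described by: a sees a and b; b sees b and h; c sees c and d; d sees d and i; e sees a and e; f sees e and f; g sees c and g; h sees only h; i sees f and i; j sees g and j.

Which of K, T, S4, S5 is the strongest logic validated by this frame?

T

Reflexive (axiom T): yes — every world is S-related to itself.
Transitive (axiom 4): no — a S b and b S h, but not a S h.
Euclidean (axiom 5): no — a S b and a S a, but not b S a.
So F validates K, T; S4 would additionally require S to be transitive. The strongest is T.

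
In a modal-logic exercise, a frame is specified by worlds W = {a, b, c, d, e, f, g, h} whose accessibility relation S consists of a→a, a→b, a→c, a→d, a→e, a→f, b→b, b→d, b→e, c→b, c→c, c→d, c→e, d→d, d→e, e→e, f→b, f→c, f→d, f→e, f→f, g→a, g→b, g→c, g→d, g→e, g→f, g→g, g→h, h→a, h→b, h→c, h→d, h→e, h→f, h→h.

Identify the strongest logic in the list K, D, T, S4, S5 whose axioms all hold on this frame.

Serial (axiom D): yes — every world has a successor (e.g. a S a).
Reflexive (axiom T): yes — every world is S-related to itself.
Transitive (axiom 4): yes — every two-step S-path is closed by a direct edge.
Euclidean (axiom 5): no — a S b and a S c, but not b S c.
So F validates K, D, T, S4; S5 would additionally require S to be Euclidean. The strongest is S4.

S4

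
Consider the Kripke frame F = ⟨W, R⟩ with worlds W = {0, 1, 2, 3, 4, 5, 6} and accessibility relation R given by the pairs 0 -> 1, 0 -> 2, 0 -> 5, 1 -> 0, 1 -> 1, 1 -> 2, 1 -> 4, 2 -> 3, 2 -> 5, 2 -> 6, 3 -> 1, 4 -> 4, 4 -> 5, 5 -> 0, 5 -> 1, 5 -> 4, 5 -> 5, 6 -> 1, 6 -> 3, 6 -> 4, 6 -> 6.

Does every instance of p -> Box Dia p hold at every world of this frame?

No

Axiom B corresponds to the accessibility relation being symmetric.
Symmetric: no — 0 R 2 but not 2 R 0.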